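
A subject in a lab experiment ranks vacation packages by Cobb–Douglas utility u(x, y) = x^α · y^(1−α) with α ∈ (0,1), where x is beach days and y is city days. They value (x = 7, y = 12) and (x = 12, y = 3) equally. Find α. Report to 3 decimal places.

α ≈ 0.720

Set the two utilities equal: 7^α·12^(1−α) = 12^α·3^(1−α).
Taking logs: α·ln 7 + (1−α)·ln 12 = α·ln 12 + (1−α)·ln 3, i.e. α·-0.538997 = (1−α)·-1.386294.
So α/(1−α) = (-1.386294)/(-0.538997) = 2.571988, and α = 2.571988/3.571988 ≈ 0.720.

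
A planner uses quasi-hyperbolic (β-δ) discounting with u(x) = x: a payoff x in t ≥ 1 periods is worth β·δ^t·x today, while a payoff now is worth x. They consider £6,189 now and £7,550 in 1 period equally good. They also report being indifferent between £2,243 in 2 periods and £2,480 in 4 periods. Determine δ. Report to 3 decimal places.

δ ≈ 0.951

From the later pair, β·δ^2·2243 = β·δ^4·2480; dividing through, δ^2 = 2243/2480 = 0.90444, so δ = 0.95102.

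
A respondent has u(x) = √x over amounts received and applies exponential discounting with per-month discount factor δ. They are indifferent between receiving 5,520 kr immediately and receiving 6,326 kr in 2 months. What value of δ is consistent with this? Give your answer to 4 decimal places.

δ ≈ 0.9665

Indifference means u(5520) = δ^2 · u(6326), so δ^2 = u(5520)/u(6326).
With u(x) = √x: δ^2 = √5520/√6326 = √(5520/6326) = 0.93412.
So δ = 0.93412^(1/2) ≈ 0.9665.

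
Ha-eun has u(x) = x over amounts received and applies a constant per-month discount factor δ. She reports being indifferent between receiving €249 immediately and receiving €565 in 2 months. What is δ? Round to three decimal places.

Indifference means u(249) = δ^2 · u(565), so δ^2 = u(249)/u(565).
With u(x) = x: δ^2 = 249/565 = 0.44071.
Taking the square root: δ = 0.44071^(1/2) ≈ 0.664.

δ ≈ 0.664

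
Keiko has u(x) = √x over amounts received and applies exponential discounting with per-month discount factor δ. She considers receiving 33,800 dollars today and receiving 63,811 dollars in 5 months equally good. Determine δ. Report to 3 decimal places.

Equating discounted utilities: u(33800) = δ^5·u(63811) ⇒ δ^5 = u(33800)/u(63811).
With u(x) = √x: δ^5 = √33800/√63811 = √(33800/63811) = 0.72780.
Hence δ = (0.72780)^(1/5) = 0.93843.

δ ≈ 0.938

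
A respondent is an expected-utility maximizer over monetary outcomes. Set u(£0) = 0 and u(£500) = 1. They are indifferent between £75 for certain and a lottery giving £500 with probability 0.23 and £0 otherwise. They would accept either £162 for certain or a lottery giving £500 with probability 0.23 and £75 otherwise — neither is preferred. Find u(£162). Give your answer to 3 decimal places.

First, u(£75) = 0.23·u(£500) + 0.77·u(£0) = 0.23.
Chaining: u(£162) = 0.23·1.00 + 0.77·0.23 = 0.4071.

0.407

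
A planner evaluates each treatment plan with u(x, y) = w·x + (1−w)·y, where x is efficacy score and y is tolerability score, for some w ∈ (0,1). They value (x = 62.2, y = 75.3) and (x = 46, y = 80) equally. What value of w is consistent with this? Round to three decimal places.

Equating utilities: w·62.2 + (1−w)·75.3 = w·46 + (1−w)·80.
Collecting terms: w·16.2 = (1−w)·4.7.
Hence w = 4.7/(16.2+4.7) = 4.7/20.9 = 0.225.

w = 0.225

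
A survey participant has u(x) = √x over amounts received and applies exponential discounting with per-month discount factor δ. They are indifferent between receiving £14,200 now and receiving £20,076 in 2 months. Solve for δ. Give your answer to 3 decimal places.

δ ≈ 0.917

The payoff in 2 months is discounted by δ^2, so u(14200) = δ^2·u(20076) and δ^2 = u(14200)/u(20076).
Since u(x) = √x, δ^2 = √(14200/20076) = 0.84102.
So δ = 0.84102^(1/2) ≈ 0.917.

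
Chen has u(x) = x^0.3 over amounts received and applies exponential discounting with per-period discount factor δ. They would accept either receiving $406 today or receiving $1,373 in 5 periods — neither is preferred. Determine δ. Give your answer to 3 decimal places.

The payoff in 5 periods is discounted by δ^5, so u(406) = δ^5·u(1373) and δ^5 = u(406)/u(1373).
Since u(x) = x^0.3, δ^5 = (406/1373)^0.3 = 0.29570^0.3 = 0.69384.
So δ = 0.69384^(1/5) ≈ 0.930.

δ ≈ 0.930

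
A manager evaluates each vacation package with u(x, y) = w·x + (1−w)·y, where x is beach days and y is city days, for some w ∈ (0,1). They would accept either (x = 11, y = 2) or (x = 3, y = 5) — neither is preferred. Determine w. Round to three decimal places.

u(11,2) = u(3,5) means w·11 + (1−w)·2 = w·3 + (1−w)·5.
Collecting terms: w·8 = (1−w)·3.
The marginal rate of substitution is 3/8, so w = 3/(8+3) = 0.273.

w = 0.273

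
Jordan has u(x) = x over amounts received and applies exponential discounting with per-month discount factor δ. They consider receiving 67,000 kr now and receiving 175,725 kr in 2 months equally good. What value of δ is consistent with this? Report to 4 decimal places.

δ ≈ 0.6175

Indifference means u(67000) = δ^2 · u(175725), so δ^2 = u(67000)/u(175725).
With u(x) = x: δ^2 = 67000/175725 = 0.38128.
Taking the square root: δ = 0.38128^(1/2) ≈ 0.6175.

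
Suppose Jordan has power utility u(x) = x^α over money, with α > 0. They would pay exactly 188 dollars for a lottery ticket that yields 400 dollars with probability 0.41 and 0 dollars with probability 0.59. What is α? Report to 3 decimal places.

α ≈ 1.181

EU(lottery) = 0.41·400^α + 0.59·0 = 0.41·400^α.
Equating: 188^α = 0.41·400^α, i.e. 0.4700^α = 0.41.
Taking logs: α·ln(188/400) = ln(0.41), so α = -0.891598 / -0.755023 ≈ 1.181.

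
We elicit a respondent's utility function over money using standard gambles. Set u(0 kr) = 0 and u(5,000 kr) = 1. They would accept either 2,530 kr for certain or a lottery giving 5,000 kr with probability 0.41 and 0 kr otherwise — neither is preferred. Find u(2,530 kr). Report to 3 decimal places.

0.410

The indifference gives u(2,530 kr) = 0.41·u(5,000 kr) + 0.59·u(0 kr) = 0.41·1 + 0.59·0 = 0.41.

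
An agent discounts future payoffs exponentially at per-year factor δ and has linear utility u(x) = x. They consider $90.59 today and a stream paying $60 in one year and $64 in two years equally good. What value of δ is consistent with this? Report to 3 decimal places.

The stream is worth 60δ + 64δ² today, so 60δ + 64δ² = 90.59.
So 64δ² + 60δ − 90.59 = 0.
δ = (−60 + √(60² + 4·64·90.59)) / (2·64) = (−60 + √26791.04) / 128 ≈ 0.810.

δ ≈ 0.810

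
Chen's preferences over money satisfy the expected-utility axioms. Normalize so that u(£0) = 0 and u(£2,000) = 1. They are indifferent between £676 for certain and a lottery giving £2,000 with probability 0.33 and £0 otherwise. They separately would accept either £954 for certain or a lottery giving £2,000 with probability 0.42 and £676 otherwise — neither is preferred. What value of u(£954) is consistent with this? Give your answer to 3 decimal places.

First, u(£676) = 0.33·u(£2,000) + 0.67·u(£0) = 0.33.
Chaining: u(£954) = 0.42·1.00 + 0.58·0.33 = 0.6114.

0.611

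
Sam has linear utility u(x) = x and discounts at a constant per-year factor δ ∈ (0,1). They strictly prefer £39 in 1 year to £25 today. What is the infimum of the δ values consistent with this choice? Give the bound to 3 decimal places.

Under u(x) = x this choice says 25 < δ·39.
So δ > 25/39 = 0.64103.

δ > 0.641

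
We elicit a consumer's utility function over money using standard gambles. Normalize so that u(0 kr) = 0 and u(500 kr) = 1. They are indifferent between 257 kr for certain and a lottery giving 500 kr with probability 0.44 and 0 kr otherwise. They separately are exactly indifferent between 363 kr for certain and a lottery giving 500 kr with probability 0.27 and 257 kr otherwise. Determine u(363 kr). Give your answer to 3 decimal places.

0.591

The first gamble pins u(257 kr): it must equal 0.44·1 + 0.56·0 = 0.44.
Chaining: u(363 kr) = 0.27·1.00 + 0.73·0.44 = 0.5912.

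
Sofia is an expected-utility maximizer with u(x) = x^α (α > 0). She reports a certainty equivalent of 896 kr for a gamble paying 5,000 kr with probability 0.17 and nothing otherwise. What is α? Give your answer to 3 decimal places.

EU(lottery) = 0.17·5000^α + 0.83·0 = 0.17·5000^α.
Equating: 896^α = 0.17·5000^α, i.e. 0.1792^α = 0.17.
Take logs: α = ln 0.17 / ln(896/5000) ≈ 1.03066.

α ≈ 1.031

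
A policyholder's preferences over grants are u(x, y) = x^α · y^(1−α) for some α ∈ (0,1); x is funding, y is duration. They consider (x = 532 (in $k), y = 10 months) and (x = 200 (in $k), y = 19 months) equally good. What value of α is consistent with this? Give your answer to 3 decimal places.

Set the two utilities equal: 532^α·10^(1−α) = 200^α·19^(1−α).
Rearrange to (532/200)^α = (19/10)^(1−α) and take logs: α·0.978326 = (1−α)·0.641854.
With A = 0.978326 and B = 0.641854: α·A = (1−α)·B, so α = B/(A+B) = 0.641854/1.620180 ≈ 0.396.

α ≈ 0.396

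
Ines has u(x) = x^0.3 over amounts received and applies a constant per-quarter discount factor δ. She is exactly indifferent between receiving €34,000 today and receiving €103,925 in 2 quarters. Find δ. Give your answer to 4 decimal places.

δ ≈ 0.8457

Equating discounted utilities: u(34000) = δ^2·u(103925) ⇒ δ^2 = u(34000)/u(103925).
Since u(x) = x^0.3, δ^2 = (34000/103925)^0.3 = 0.32716^0.3 = 0.71520.
So δ = 0.71520^(1/2) ≈ 0.8457.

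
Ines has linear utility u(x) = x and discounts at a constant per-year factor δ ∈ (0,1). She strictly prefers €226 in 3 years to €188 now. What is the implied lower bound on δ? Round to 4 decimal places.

δ > 0.9405

Comparing present values: 188 < δ^3·226.
Dividing by 226: δ^3 > 0.83186. Both sides are positive, so the cube root keeps the direction.
δ > (188/226)^(1/3) ≈ 0.9405.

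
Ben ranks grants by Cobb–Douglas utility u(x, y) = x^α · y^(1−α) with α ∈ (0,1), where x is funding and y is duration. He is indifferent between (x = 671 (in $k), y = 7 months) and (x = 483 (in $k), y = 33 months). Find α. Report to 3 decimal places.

Indifference: 671^α · 7^(1−α) = 483^α · 33^(1−α).
Taking logs: α·ln 671 + (1−α)·ln 7 = α·ln 483 + (1−α)·ln 33, i.e. α·0.328752 = (1−α)·1.550597.
Thus α·(1.879349) = 1.550597, so α = 1.550597/1.879349 ≈ 0.825.

α ≈ 0.825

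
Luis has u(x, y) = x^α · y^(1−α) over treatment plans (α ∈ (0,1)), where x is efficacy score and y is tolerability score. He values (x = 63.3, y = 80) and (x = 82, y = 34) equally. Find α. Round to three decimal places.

Set the two utilities equal: 63.3^α·80^(1−α) = 82^α·34^(1−α).
Taking logs: α·ln 63.3 + (1−α)·ln 80 = α·ln 82 + (1−α)·ln 34, i.e. α·-0.258834 = (1−α)·-0.855666.
With A = -0.258834 and B = -0.855666: α·A = (1−α)·B, so α = B/(A+B) = -0.855666/-1.114500 ≈ 0.768.

α ≈ 0.768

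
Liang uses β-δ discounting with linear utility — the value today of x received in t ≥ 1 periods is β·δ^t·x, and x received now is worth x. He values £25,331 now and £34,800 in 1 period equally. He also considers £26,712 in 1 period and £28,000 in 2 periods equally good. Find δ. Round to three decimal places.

δ ≈ 0.954

Both payoffs in the second observation are in the future, so β drops out: δ^1·26712 = δ^2·28000 ⇒ δ = 26712/28000 = 0.95400.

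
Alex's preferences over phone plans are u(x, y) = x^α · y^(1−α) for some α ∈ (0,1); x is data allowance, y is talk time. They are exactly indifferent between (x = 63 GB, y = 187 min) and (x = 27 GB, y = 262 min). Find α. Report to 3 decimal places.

The Cobb–Douglas utilities coincide, so 63^α·187^(1−α) = 27^α·262^(1−α).
Rearrange to (63/27)^α = (262/187)^(1−α) and take logs: α·0.847298 = (1−α)·0.337236.
So α/(1−α) = (0.337236)/(0.847298) = 0.398013, and α = 0.398013/1.398013 ≈ 0.285.

α ≈ 0.285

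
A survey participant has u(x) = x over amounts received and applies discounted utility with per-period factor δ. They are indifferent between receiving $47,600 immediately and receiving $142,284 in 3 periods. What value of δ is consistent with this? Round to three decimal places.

δ ≈ 0.694

The payoff in 3 periods is discounted by δ^3, so u(47600) = δ^3·u(142284) and δ^3 = u(47600)/u(142284).
With u(x) = x: δ^3 = 47600/142284 = 0.33454.
Hence δ = (0.33454)^(1/3) = 0.69420.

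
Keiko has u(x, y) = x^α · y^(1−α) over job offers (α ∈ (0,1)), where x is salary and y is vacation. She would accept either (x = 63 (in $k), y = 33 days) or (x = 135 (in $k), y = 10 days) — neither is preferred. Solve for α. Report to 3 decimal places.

α ≈ 0.610

Set the two utilities equal: 63^α·33^(1−α) = 135^α·10^(1−α).
(63/135)^α = (10/33)^(1−α); take logs: α·ln(63/135) = (1−α)·ln(10/33), i.e. α·-0.762140 = (1−α)·-1.193922.
With A = -0.762140 and B = -1.193922: α·A = (1−α)·B, so α = B/(A+B) = -1.193922/-1.956062 ≈ 0.610.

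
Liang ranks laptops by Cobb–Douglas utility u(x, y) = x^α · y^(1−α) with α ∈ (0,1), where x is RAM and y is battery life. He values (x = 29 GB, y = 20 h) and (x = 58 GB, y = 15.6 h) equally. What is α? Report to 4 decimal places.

Indifference: 29^α · 20^(1−α) = 58^α · 15.6^(1−α).
(29/58)^α = (15.6/20)^(1−α); take logs: α·ln(29/58) = (1−α)·ln(15.6/20), i.e. α·-0.6931472 = (1−α)·-0.2484614.
So α/(1−α) = (-0.2484614)/(-0.6931472) = 0.3584540, and α = 0.3584540/1.3584540 ≈ 0.2639.

α ≈ 0.2639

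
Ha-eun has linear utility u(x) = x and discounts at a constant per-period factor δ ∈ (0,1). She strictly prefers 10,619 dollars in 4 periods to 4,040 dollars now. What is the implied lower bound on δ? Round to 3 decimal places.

Comparing present values: 4040 < δ^4·10619.
So δ^4 > 4040/10619 = 0.38045; taking the 4th root of both positive sides preserves the inequality.
δ > (4040/10619)^(1/4) ≈ 0.785.

δ > 0.785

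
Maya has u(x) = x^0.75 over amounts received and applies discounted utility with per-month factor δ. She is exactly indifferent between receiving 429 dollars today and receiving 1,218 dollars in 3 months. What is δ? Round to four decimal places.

Indifference means u(429) = δ^3 · u(1218), so δ^3 = u(429)/u(1218).
With u(x) = x^0.75: δ^3 = 429^0.75/1218^0.75 = (429/1218)^0.75 = 0.45720.
Hence δ = (0.45720)^(1/3) = 0.770376.

δ ≈ 0.7704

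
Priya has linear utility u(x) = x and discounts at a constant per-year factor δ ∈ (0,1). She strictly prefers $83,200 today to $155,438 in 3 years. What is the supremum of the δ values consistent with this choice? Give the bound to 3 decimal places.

δ < 0.812

Under u(x) = x this choice says 83200 > δ^3·155438.
So δ^3 < 83200/155438 = 0.53526; taking the cube root of both positive sides preserves the inequality.
δ < 0.53526^(1/3) = 0.812.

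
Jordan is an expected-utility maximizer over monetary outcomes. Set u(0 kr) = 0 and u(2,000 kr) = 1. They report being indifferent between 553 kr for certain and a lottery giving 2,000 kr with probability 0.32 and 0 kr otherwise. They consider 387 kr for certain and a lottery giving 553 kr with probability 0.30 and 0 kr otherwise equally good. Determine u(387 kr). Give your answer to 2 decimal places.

0.10

From the first indifference, u(553 kr) = 0.32·u(2,000 kr) + 0.68·u(0 kr) = 0.32·1 + 0.68·0 = 0.32.
Then u(387 kr) = 0.30·u(553 kr) + 0.70·u(0 kr) = 0.30·0.32 + 0.70·0.00 = 0.0960.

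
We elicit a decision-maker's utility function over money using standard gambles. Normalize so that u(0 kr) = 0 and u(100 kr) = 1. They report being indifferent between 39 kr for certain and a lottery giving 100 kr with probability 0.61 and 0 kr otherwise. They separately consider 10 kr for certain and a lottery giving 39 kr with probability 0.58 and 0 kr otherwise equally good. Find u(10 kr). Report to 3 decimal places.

From the first indifference, u(39 kr) = 0.61·u(100 kr) + 0.39·u(0 kr) = 0.61·1 + 0.39·0 = 0.61.
The second indifference gives u(10 kr) = 0.58·u(39 kr) + 0.42·u(0 kr) = 0.58·0.61 + 0.42·0.00 = 0.3538.

0.354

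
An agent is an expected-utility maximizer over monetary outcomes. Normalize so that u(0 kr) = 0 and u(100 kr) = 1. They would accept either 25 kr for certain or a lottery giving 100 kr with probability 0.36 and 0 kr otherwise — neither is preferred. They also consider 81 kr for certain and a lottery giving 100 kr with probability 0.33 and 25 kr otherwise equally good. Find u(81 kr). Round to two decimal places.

First, u(25 kr) = 0.36·u(100 kr) + 0.64·u(0 kr) = 0.36.
Then u(81 kr) = 0.33·u(100 kr) + 0.67·u(25 kr) = 0.33·1.00 + 0.67·0.36 = 0.5712.

0.57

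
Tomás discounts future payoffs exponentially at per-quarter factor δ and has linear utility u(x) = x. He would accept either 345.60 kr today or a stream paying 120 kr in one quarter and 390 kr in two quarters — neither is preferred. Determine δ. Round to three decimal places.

The stream is worth 120δ + 390δ² today, so 120δ + 390δ² = 345.60.
That is, 390δ² + 120δ − 345.60 = 0, a quadratic in δ.
δ = (−120 + √(120² + 4·390·345.60)) / (2·390) = (−120 + √553536.00) / 780 ≈ 0.800.

δ ≈ 0.800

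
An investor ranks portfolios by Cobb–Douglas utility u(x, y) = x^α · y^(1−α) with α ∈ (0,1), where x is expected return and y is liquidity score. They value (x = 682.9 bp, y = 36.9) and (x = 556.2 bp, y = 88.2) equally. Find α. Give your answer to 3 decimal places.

Indifference: 682.9^α · 36.9^(1−α) = 556.2^α · 88.2^(1−α).
Taking logs: α·ln 682.9 + (1−α)·ln 36.9 = α·ln 556.2 + (1−α)·ln 88.2, i.e. α·0.205220 = (1−α)·0.871395.
With A = 0.205220 and B = 0.871395: α·A = (1−α)·B, so α = B/(A+B) = 0.871395/1.076615 ≈ 0.809.

α ≈ 0.809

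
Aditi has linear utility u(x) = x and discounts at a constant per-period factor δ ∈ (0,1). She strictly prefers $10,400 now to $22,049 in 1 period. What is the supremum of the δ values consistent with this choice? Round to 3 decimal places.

Under u(x) = x this choice says 10400 > δ·22049.
So δ < 10400/22049 = 0.47168.

δ < 0.472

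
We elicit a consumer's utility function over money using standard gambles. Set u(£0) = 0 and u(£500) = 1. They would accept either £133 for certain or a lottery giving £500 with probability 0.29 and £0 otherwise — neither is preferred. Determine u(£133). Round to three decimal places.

0.290

By the standard-gamble method, u(£133) is just the indifference probability on the best outcome: 0.29.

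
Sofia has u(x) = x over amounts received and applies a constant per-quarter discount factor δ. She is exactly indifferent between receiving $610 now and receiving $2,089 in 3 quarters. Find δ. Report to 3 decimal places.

The payoff in 3 quarters is discounted by δ^3, so u(610) = δ^3·u(2089) and δ^3 = u(610)/u(2089).
With u(x) = x: δ^3 = 610/2089 = 0.29201.
Taking the cube root: δ = 0.29201^(1/3) ≈ 0.663.

δ ≈ 0.663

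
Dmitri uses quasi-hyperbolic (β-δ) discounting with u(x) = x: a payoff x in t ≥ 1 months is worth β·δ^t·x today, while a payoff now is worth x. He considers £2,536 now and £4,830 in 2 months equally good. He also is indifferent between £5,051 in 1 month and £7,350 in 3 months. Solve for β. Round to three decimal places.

β ≈ 0.764

From the later pair, β·δ^1·5051 = β·δ^3·7350; dividing through, δ^2 = 5051/7350 = 0.68721, so δ = 0.82898.
Substituting δ into 2536 = β·δ^2·4830: β = 2536/(3319.229) ≈ 0.764.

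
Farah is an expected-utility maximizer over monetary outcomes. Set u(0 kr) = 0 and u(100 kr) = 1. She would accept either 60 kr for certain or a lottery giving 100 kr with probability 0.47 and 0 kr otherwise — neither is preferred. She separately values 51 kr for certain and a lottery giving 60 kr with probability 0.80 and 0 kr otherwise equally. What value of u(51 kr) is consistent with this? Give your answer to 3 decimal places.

First, u(60 kr) = 0.47·u(100 kr) + 0.53·u(0 kr) = 0.47.
Chaining: u(51 kr) = 0.80·0.47 + 0.20·0.00 = 0.3760.

0.376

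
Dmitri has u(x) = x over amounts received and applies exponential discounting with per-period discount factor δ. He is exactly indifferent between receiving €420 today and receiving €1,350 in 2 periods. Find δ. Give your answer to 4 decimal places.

δ ≈ 0.5578

The payoff in 2 periods is discounted by δ^2, so u(420) = δ^2·u(1350) and δ^2 = u(420)/u(1350).
With u(x) = x: δ^2 = 420/1350 = 0.31111.
So δ = 0.31111^(1/2) ≈ 0.5578.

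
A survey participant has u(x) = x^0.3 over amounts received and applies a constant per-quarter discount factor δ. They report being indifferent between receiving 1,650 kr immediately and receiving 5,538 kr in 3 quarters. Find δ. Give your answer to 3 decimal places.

δ ≈ 0.886

Equating discounted utilities: u(1650) = δ^3·u(5538) ⇒ δ^3 = u(1650)/u(5538).
With u(x) = x^0.3: δ^3 = 1650^0.3/5538^0.3 = (1650/5538)^0.3 = 0.69541.
So δ = 0.69541^(1/3) ≈ 0.886.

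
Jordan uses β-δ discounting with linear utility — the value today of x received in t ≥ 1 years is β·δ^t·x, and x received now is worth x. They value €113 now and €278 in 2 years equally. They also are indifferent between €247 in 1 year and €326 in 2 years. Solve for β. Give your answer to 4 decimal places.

The second indifference involves only future payoffs, so β cancels: β·δ^1·247 = β·δ^2·326, giving δ = 247/326 = 0.75767.
Substituting δ into 113 = β·δ^2·278: β = 113/(159.589) ≈ 0.7081.

β ≈ 0.7081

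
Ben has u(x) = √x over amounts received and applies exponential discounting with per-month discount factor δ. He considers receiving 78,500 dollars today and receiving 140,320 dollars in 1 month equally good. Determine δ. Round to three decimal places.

δ ≈ 0.748

Indifference means u(78500) = δ · u(140320), so δ = u(78500)/u(140320).
With u(x) = √x: δ = √78500/√140320 = √(78500/140320) = 0.74795.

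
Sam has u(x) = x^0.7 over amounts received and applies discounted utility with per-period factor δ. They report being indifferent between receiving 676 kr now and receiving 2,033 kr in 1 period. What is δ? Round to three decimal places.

Equating discounted utilities: u(676) = δ·u(2033) ⇒ δ = u(676)/u(2033).
With u(x) = x^0.7: δ = 676^0.7/2033^0.7 = (676/2033)^0.7 = 0.46266.

δ ≈ 0.463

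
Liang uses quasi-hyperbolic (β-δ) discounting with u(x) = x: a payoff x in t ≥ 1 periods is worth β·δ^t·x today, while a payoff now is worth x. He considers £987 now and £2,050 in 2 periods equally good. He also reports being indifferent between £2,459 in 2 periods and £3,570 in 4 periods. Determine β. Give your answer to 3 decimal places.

β ≈ 0.699

The second indifference involves only future payoffs, so β cancels: β·δ^2·2459 = β·δ^4·3570, giving δ^2 = 2459/3570 = 0.68880, so δ = 0.82994.
Now use the now-vs-future pair: 987 = β·δ^2·2050 gives β = 987/(0.68880·2050) ≈ 0.699.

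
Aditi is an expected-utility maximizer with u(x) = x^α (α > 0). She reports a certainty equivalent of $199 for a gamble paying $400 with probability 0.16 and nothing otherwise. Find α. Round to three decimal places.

α ≈ 2.625

EU(lottery) = 0.16·400^α + 0.84·0 = 0.16·400^α.
Equating: 199^α = 0.16·400^α, i.e. 0.4975^α = 0.16.
Taking logs: α·ln(199/400) = ln(0.16), so α = -1.832581 / -0.698160 ≈ 2.625.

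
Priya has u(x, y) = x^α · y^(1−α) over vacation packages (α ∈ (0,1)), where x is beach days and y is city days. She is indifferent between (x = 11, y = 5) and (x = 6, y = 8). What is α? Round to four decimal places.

α ≈ 0.4367

The Cobb–Douglas utilities coincide, so 11^α·5^(1−α) = 6^α·8^(1−α).
(11/6)^α = (8/5)^(1−α); take logs: α·ln(11/6) = (1−α)·ln(8/5), i.e. α·0.6061358 = (1−α)·0.4700036.
Thus α·(1.0761394) = 0.4700036, so α = 0.4700036/1.0761394 ≈ 0.4367.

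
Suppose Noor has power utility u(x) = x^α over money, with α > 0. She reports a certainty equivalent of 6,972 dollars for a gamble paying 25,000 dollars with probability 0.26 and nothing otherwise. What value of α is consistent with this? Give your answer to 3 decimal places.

α ≈ 1.055

EU(lottery) = 0.26·25000^α + 0.74·0 = 0.26·25000^α.
Indifference: 6972^α = 0.26·25000^α, so (6972/25000)^α = 0.26.
Take logs: α = ln 0.26 / ln(6972/25000) ≈ 1.05490.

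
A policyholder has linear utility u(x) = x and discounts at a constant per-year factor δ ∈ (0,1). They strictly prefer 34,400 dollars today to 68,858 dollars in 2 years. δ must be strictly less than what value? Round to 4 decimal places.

δ < 0.7068

Under u(x) = x this choice says 34400 > δ^2·68858.
Hence δ^2 < 34400/68858 = 0.49958, and x ↦ x^(1/2) is increasing on (0,∞).
δ < 0.49958^(1/2) = 0.7068.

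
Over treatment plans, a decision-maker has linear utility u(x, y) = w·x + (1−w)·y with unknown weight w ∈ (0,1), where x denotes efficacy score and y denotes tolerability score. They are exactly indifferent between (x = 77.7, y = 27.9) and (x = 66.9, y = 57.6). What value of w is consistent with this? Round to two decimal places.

w = 0.73

Equating utilities: w·77.7 + (1−w)·27.9 = w·66.9 + (1−w)·57.6.
Collecting terms: w·10.8 = (1−w)·29.7.
Hence w = 29.7/(10.8+29.7) = 29.7/40.5 = 0.73.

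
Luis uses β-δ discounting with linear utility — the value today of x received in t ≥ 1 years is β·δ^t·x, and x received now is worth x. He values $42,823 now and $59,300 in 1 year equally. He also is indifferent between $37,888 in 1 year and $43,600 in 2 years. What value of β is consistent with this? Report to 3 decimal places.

From the later pair, β·δ^1·37888 = β·δ^2·43600; dividing through, δ = 37888/43600 = 0.86899.
Substituting δ into 42823 = β·δ·59300: β = 42823/(51531.156) ≈ 0.831.

β ≈ 0.831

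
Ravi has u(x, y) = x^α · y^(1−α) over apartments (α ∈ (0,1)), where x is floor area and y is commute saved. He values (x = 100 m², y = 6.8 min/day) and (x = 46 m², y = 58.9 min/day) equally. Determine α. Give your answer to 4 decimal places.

Set the two utilities equal: 100^α·6.8^(1−α) = 46^α·58.9^(1−α).
Rearrange to (100/46)^α = (58.9/6.8)^(1−α) and take logs: α·0.7765288 = (1−α)·2.1589185.
So α/(1−α) = (2.1589185)/(0.7765288) = 2.7802169, and α = 2.7802169/3.7802169 ≈ 0.7355.

α ≈ 0.7355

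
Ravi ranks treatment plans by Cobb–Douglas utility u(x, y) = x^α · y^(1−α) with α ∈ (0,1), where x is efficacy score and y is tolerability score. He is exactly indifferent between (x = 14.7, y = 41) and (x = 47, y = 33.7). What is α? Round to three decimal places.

α ≈ 0.144

The Cobb–Douglas utilities coincide, so 14.7^α·41^(1−α) = 47^α·33.7^(1−α).
Taking logs: α·ln 14.7 + (1−α)·ln 41 = α·ln 47 + (1−α)·ln 33.7, i.e. α·-1.162300 = (1−α)·-0.196074.
Thus α·(-1.358374) = -0.196074, so α = -0.196074/-1.358374 ≈ 0.144.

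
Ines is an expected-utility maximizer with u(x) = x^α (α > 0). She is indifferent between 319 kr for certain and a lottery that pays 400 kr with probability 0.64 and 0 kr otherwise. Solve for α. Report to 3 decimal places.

EU(lottery) = 0.64·400^α + 0.36·0 = 0.64·400^α.
Setting u(319) equal to that: 319^α = 0.64·400^α ⇒ (319/400)^α = 0.64.
Take logs: α = ln 0.64 / ln(319/400) ≈ 1.97234.

α ≈ 1.972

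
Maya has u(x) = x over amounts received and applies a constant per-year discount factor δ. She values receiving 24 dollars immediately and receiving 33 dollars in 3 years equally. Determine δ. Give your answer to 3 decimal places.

δ ≈ 0.899

Indifference means u(24) = δ^3 · u(33), so δ^3 = u(24)/u(33).
With u(x) = x: δ^3 = 24/33 = 0.72727.
Taking the cube root: δ = 0.72727^(1/3) ≈ 0.899.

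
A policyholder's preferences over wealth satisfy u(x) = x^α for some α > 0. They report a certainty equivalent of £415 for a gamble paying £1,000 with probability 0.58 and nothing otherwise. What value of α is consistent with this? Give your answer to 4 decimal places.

α ≈ 0.6194

Since u(0) = 0, the lottery's EU is 0.58·1000^α.
Setting u(415) equal to that: 415^α = 0.58·1000^α ⇒ (415/1000)^α = 0.58.
Take logs: α = ln 0.58 / ln(415/1000) ≈ 0.619376.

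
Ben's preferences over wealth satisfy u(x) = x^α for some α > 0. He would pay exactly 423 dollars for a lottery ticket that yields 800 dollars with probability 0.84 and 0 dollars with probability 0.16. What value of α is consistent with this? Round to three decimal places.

α ≈ 0.274

Since u(0) = 0, the lottery's EU is 0.84·800^α.
Equating: 423^α = 0.84·800^α, i.e. 0.5288^α = 0.84.
Take logs: α = ln 0.84 / ln(423/800) ≈ 0.27361.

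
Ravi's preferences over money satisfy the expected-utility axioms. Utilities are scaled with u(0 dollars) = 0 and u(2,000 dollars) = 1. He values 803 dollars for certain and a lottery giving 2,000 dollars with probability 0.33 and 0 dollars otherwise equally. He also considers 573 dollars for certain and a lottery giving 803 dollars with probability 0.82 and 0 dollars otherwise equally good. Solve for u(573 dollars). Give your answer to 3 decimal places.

0.271

From the first indifference, u(803 dollars) = 0.33·u(2,000 dollars) + 0.67·u(0 dollars) = 0.33·1 + 0.67·0 = 0.33.
Then u(573 dollars) = 0.82·u(803 dollars) + 0.18·u(0 dollars) = 0.82·0.33 + 0.18·0.00 = 0.2706.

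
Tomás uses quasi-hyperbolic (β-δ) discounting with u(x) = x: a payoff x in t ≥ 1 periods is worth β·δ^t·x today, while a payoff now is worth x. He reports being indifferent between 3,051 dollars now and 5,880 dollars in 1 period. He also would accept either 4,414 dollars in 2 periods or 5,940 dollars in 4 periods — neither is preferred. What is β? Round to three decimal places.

β ≈ 0.602

Both payoffs in the second observation are in the future, so β drops out: δ^2·4414 = δ^4·5940 ⇒ δ^2 = 4414/5940 = 0.74310, so δ = 0.86203.
The first indifference: 3051 = β·δ·5880, so β = 3051/(δ·5880) = 3051/(0.86203·5880) ≈ 0.602.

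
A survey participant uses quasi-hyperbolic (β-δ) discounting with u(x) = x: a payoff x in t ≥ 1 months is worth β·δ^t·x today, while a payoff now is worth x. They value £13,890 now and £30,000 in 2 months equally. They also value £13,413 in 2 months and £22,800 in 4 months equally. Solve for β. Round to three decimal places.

β ≈ 0.787

From the later pair, β·δ^2·13413 = β·δ^4·22800; dividing through, δ^2 = 13413/22800 = 0.58829, so δ = 0.76700.
Substituting δ into 13890 = β·δ^2·30000: β = 13890/(17648.684) ≈ 0.787.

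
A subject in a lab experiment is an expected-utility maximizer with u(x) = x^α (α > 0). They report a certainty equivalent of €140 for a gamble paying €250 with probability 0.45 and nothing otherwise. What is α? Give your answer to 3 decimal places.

EU(lottery) = 0.45·250^α + 0.55·0 = 0.45·250^α.
Equating: 140^α = 0.45·250^α, i.e. 0.5600^α = 0.45.
α = ln(0.45) / ln(140/250) = -0.798508/-0.579818 ≈ 1.377.

α ≈ 1.377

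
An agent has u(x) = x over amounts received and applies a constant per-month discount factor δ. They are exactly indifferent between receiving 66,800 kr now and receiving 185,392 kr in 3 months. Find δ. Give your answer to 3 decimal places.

Indifference means u(66800) = δ^3 · u(185392), so δ^3 = u(66800)/u(185392).
With u(x) = x: δ^3 = 66800/185392 = 0.36032.
So δ = 0.36032^(1/3) ≈ 0.712.

δ ≈ 0.712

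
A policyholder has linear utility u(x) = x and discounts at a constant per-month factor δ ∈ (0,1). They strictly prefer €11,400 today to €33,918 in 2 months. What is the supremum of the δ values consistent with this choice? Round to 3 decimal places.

δ < 0.580

Under u(x) = x this choice says 11400 > δ^2·33918.
So δ^2 < 11400/33918 = 0.33610; taking the square root of both positive sides preserves the inequality.
δ < (11400/33918)^(1/2) ≈ 0.580.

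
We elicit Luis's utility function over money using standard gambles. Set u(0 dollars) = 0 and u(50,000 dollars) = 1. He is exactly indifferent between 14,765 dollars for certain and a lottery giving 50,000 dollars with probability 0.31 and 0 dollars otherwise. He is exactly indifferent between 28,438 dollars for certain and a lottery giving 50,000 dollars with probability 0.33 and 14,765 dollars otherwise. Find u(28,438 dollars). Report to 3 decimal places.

From the first indifference, u(14,765 dollars) = 0.31·u(50,000 dollars) + 0.69·u(0 dollars) = 0.31·1 + 0.69·0 = 0.31.
Then u(28,438 dollars) = 0.33·u(50,000 dollars) + 0.67·u(14,765 dollars) = 0.33·1.00 + 0.67·0.31 = 0.5377.

0.538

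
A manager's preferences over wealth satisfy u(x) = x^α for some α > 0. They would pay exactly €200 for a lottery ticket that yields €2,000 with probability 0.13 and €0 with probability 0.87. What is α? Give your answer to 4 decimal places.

The lottery's expected utility is 0.13·u(2000) + 0.87·u(0) = 0.13·2000^α (since u(0) = 0 for α > 0).
Equating: 200^α = 0.13·2000^α, i.e. 0.1000^α = 0.13.
α = ln(0.13) / ln(200/2000) = -2.0402208/-2.3025851 ≈ 0.8861.

α ≈ 0.8861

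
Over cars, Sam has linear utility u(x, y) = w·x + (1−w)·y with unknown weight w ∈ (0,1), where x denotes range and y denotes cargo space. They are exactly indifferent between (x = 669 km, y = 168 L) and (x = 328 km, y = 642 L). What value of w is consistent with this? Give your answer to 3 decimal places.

u(669,168) = u(328,642) means w·669 + (1−w)·168 = w·328 + (1−w)·642.
Collecting terms: w·341 = (1−w)·474.
Hence w = 474/(341+474) = 474/815 = 0.582.

w = 0.582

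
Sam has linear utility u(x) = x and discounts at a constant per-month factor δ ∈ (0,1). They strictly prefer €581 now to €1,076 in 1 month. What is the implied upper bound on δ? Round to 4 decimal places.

δ < 0.5400

The preference means 581 > δ·1076.
Dividing through by 1076 gives δ < 0.53996.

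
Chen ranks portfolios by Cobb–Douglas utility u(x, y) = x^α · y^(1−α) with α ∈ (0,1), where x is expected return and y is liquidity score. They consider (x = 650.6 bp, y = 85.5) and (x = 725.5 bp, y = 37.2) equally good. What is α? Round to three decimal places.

Indifference: 650.6^α · 85.5^(1−α) = 725.5^α · 37.2^(1−α).
(650.6/725.5)^α = (37.2/85.5)^(1−α); take logs: α·ln(650.6/725.5) = (1−α)·ln(37.2/85.5), i.e. α·-0.108966 = (1−α)·-0.832208.
So α/(1−α) = (-0.832208)/(-0.108966) = 7.637318, and α = 7.637318/8.637318 ≈ 0.884.

α ≈ 0.884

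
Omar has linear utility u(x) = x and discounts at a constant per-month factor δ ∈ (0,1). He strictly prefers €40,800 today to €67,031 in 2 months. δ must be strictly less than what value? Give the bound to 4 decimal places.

Under u(x) = x this choice says 40800 > δ^2·67031.
Hence δ^2 < 40800/67031 = 0.60867, and x ↦ x^(1/2) is increasing on (0,∞).
δ < (40800/67031)^(1/2) ≈ 0.7802.

δ < 0.7802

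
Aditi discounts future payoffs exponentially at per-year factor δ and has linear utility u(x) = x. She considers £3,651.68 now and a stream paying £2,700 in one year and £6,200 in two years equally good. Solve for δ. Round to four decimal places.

δ ≈ 0.5800

Present value of the stream is 2700·δ + 6200·δ². Indifference gives 2700δ + 6200δ² = 3651.68.
Rearranged: 6200δ² + 2700δ − 3651.68 = 0.
δ = (−2700 + √(2700² + 4·6200·3651.68)) / (2·6200) = (−2700 + √97851664.00) / 12400 ≈ 0.5800.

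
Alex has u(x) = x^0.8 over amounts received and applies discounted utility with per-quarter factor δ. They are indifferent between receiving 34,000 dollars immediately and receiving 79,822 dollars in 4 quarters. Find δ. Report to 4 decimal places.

Indifference means u(34000) = δ^4 · u(79822), so δ^4 = u(34000)/u(79822).
With u(x) = x^0.8: δ^4 = 34000^0.8/79822^0.8 = (34000/79822)^0.8 = 0.50523.
So δ = 0.50523^(1/4) ≈ 0.8431.

δ ≈ 0.8431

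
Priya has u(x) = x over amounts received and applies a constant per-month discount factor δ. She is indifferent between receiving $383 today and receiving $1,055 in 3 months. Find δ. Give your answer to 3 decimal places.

δ ≈ 0.713

The payoff in 3 months is discounted by δ^3, so u(383) = δ^3·u(1055) and δ^3 = u(383)/u(1055).
With u(x) = x: δ^3 = 383/1055 = 0.36303.
So δ = 0.36303^(1/3) ≈ 0.713.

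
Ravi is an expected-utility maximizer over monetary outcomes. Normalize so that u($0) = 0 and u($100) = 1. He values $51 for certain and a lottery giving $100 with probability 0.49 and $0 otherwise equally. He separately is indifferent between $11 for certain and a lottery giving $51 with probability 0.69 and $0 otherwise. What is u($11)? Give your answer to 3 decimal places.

The first gamble pins u($51): it must equal 0.49·1 + 0.51·0 = 0.49.
Chaining: u($11) = 0.69·0.49 + 0.31·0.00 = 0.3381.

0.338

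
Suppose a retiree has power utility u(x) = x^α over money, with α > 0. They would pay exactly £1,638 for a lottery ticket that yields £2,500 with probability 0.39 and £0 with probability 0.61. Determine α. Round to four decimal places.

α ≈ 2.2270

Since u(0) = 0, the lottery's EU is 0.39·2500^α.
Equating: 1638^α = 0.39·2500^α, i.e. 0.6552^α = 0.39.
α = ln(0.39) / ln(1638/2500) = -0.9416085/-0.4228147 ≈ 2.2270.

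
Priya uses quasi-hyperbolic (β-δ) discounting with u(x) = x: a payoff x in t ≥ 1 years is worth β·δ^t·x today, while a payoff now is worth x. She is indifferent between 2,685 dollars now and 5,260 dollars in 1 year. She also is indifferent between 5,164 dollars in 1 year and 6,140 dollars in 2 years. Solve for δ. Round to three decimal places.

δ ≈ 0.841

From the later pair, β·δ^1·5164 = β·δ^2·6140; dividing through, δ = 5164/6140 = 0.84104.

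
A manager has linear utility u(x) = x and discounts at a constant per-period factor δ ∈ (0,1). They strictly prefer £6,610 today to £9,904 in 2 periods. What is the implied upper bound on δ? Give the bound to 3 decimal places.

Under u(x) = x this choice says 6610 > δ^2·9904.
Dividing by 9904: δ^2 < 0.66741. Both sides are positive, so the square root keeps the direction.
δ < 0.66741^(1/2) = 0.817.

δ < 0.817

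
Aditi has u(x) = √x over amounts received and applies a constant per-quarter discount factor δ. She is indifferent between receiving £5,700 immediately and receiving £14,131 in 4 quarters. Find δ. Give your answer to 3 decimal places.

δ ≈ 0.893

Equating discounted utilities: u(5700) = δ^4·u(14131) ⇒ δ^4 = u(5700)/u(14131).
With u(x) = √x: δ^4 = √5700/√14131 = √(5700/14131) = 0.63511.
So δ = 0.63511^(1/4) ≈ 0.893.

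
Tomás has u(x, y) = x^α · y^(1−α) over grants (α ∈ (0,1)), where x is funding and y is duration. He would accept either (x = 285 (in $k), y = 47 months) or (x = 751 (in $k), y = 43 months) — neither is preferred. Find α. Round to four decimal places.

α ≈ 0.0841

Indifference: 285^α · 47^(1−α) = 751^α · 43^(1−α).
Taking logs: α·ln 285 + (1−α)·ln 47 = α·ln 751 + (1−α)·ln 43, i.e. α·-0.9689165 = (1−α)·-0.0889475.
With A = -0.9689165 and B = -0.0889475: α·A = (1−α)·B, so α = B/(A+B) = -0.0889475/-1.0578640 ≈ 0.0841.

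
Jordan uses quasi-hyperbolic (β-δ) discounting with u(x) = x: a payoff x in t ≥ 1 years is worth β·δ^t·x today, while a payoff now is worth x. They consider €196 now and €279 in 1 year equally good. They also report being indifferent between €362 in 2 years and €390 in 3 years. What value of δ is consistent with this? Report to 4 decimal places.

δ ≈ 0.9282

Both payoffs in the second observation are in the future, so β drops out: δ^2·362 = δ^3·390 ⇒ δ = 362/390 = 0.92821.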